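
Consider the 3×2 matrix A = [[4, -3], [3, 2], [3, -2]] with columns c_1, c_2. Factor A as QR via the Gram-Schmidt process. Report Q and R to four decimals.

Q = [[0.6860, -0.4445], [0.5145, 0.8561], [0.5145, -0.2634]], R = [[5.8310, -2.0580], [0.0000, 3.5728]]

c_1 = (4, 3, 3); ‖c_1‖ = 5.8310, so q_1 = (0.6860, 0.5145, 0.5145).
q_1·c_2 = 0.6860·(-3) + 0.5145·2 + 0.5145·(-2) = -2.0580.
u_2 = c_2 + 2.0580·q_1 = (-1.5882, 3.0588, -0.9412).
‖u_2‖ = 3.5728, so q_2 = (-0.4445, 0.8561, -0.2634).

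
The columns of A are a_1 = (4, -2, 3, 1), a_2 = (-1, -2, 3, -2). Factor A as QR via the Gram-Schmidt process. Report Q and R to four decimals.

a_1 = (4, -2, 3, 1); ‖a_1‖ = 5.4772, so q_1 = (0.7303, -0.3651, 0.5477, 0.1826).
q_1·a_2 = 0.7303·(-1) + (-0.3651)·(-2) + 0.5477·3 + 0.1826·(-2) = 1.2780.
u_2 = a_2 − 1.2780·q_1 = (-1.9333, -1.5333, 2.3000, -2.2333).
‖u_2‖ = 4.0456, so q_2 = (-0.4779, -0.3790, 0.5685, -0.5520).

Q = [[0.7303, -0.4779], [-0.3651, -0.3790], [0.5477, 0.5685], [0.1826, -0.5520]], R = [[5.4772, 1.2780], [0.0000, 4.0456]]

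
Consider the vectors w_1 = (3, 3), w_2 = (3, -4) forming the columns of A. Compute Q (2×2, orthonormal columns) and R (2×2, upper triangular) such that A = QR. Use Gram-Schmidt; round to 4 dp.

e_1 = w_1/‖w_1‖ = (3, 3)/4.2426 = (0.7071, 0.7071).
r_{12} = e_1·w_2 = -0.7071.
u_2 = w_2 + 0.7071·e_1 = (3.5000, -3.5000).
‖u_2‖ = 4.9497, so e_2 = (0.7071, -0.7071).

Q = [[0.7071, 0.7071], [0.7071, -0.7071]], R = [[4.2426, -0.7071], [0.0000, 4.9497]]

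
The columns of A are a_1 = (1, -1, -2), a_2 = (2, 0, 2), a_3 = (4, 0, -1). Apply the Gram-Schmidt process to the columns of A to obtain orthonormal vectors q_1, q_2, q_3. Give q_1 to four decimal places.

a_1 = (1, -1, -2); ‖a_1‖ = 2.4495, so q_1 = (0.4082, -0.4082, -0.8165).

q_1 = (0.4082, -0.4082, -0.8165)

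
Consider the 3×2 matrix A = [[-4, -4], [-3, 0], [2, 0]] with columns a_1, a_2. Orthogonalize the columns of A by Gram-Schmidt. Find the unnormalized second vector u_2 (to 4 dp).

a_1 = (-4, -3, 2); ‖a_1‖ = 5.3852, so e_1 = (-0.7428, -0.5571, 0.3714).
e_1·a_2 = (-0.7428)·(-4) + (-0.5571)·0 + 0.3714·0 = 2.9711.
u_2 = a_2 − 2.9711·e_1 = (-1.7931, 1.6552, -1.1034).

u_2 = (-1.7931, 1.6552, -1.1034)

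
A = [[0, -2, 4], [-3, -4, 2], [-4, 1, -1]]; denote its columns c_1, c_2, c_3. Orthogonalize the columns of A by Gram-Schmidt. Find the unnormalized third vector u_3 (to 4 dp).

u_3 = (2.2256, -0.9371, 0.7028)

c_1 = (0, -3, -4); ‖c_1‖ = 5.0000, so e_1 = (0.0000, -0.6000, -0.8000).
e_1·c_2 = 0.0000·(-2) + (-0.6000)·(-4) + (-0.8000)·1 = 1.6000.
u_2 = c_2 − 1.6000·e_1 = (-2.0000, -3.0400, 2.2800).
‖u_2‖ = 4.2942, so e_2 = (-0.4657, -0.7079, 0.5310).
e_1·c_3 = 0.0000·4 + (-0.6000)·2 + (-0.8000)·(-1) = -0.4000; e_2·c_3 = (-0.4657)·4 + (-0.7079)·2 + 0.5310·(-1) = -3.8098.
u_3 = c_3 + 0.4000·e_1 + 3.8098·e_2 = (2.2256, -0.9371, 0.7028).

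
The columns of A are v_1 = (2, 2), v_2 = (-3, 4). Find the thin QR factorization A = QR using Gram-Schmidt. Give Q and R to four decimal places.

Q = [[0.7071, -0.7071], [0.7071, 0.7071]], R = [[2.8284, 0.7071], [0.0000, 4.9497]]

e_1 = v_1/‖v_1‖ = (2, 2)/2.8284 = (0.7071, 0.7071).
r_{12} = e_1·v_2 = 0.7071.
u_2 = v_2 − 0.7071·e_1 = (-3.5000, 3.5000).
‖u_2‖ = 4.9497, so e_2 = (-0.7071, 0.7071).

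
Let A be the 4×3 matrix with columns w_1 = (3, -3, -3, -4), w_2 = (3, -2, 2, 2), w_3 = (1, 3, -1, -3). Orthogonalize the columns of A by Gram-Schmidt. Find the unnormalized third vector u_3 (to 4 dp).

u_3 = (1.9379, 2.5965, 0.7339, -1.0443)

w_1 = (3, -3, -3, -4); ‖w_1‖ = 6.5574, so e_1 = (0.4575, -0.4575, -0.4575, -0.6100).
e_1·w_2 = 0.4575·3 + (-0.4575)·(-2) + (-0.4575)·2 + (-0.6100)·2 = 0.1525.
u_2 = w_2 − 0.1525·e_1 = (2.9302, -1.9302, 2.0698, 2.0930).
‖u_2‖ = 4.5800, so e_2 = (0.6398, -0.4214, 0.4519, 0.4570).
e_1·w_3 = 0.4575·1 + (-0.4575)·3 + (-0.4575)·(-1) + (-0.6100)·(-3) = 1.3725; e_2·w_3 = 0.6398·1 + (-0.4214)·3 + 0.4519·(-1) + 0.4570·(-3) = -2.4474.
u_3 = w_3 − 1.3725·e_1 + 2.4474·e_2 = (1.9379, 2.5965, 0.7339, -1.0443).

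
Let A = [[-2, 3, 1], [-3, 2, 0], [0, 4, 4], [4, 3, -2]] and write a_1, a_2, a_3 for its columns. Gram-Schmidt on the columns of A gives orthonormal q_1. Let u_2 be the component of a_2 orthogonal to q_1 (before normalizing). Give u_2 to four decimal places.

a_1 = (-2, -3, 0, 4); ‖a_1‖ = 5.3852, so q_1 = (-0.3714, -0.5571, 0.0000, 0.7428).
q_1·a_2 = (-0.3714)·3 + (-0.5571)·2 + 0.0000·4 + 0.7428·3 = 0.0000.
u_2 = a_2 + 0.0000·q_1 = (3.0000, 2.0000, 4.0000, 3.0000).

u_2 = (3.0000, 2.0000, 4.0000, 3.0000)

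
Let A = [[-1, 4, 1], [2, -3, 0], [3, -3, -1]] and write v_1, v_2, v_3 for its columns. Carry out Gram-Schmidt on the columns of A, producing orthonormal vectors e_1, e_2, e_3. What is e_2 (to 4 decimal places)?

e_2 = (0.9221, -0.0997, 0.3738)

v_1 = (-1, 2, 3); ‖v_1‖ = 3.7417, so e_1 = (-0.2673, 0.5345, 0.8018).
e_1·v_2 = (-0.2673)·4 + 0.5345·(-3) + 0.8018·(-3) = -5.0780.
u_2 = v_2 + 5.0780·e_1 = (2.6429, -0.2857, 1.0714).
‖u_2‖ = 2.8661, so e_2 = (0.9221, -0.0997, 0.3738).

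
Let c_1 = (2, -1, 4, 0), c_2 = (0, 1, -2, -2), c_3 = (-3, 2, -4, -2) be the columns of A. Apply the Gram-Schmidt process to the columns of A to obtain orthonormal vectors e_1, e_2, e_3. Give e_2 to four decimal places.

e_2 = (0.3780, 0.2520, -0.1260, -0.8819)

c_1 = (2, -1, 4, 0); ‖c_1‖ = 4.5826, so e_1 = (0.4364, -0.2182, 0.8729, 0.0000).
e_1·c_2 = 0.4364·0 + (-0.2182)·1 + 0.8729·(-2) + 0.0000·(-2) = -1.9640.
u_2 = c_2 + 1.9640·e_1 = (0.8571, 0.5714, -0.2857, -2.0000).
‖u_2‖ = 2.2678, so e_2 = (0.3780, 0.2520, -0.1260, -0.8819).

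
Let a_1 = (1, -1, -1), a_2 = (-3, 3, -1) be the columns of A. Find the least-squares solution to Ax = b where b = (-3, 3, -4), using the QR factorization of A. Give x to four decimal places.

e_1 = a_1/‖a_1‖ = (1, -1, -1)/1.7321 = (0.5774, -0.5774, -0.5774).
r_{12} = e_1·a_2 = -2.8868.
u_2 = a_2 + 2.8868·e_1 = (-1.3333, 1.3333, -2.6667).
‖u_2‖ = 3.2660, so e_2 = (-0.4082, 0.4082, -0.8165).
Qᵀb = (-1.1547, 5.7155).
Back-substitute: x_2 = 5.7155/3.2660 = 1.7500.
x_1 = (-1.1547 + 2.8868·1.7500)/1.7321 = 2.2500.

x = (2.2500, 1.7500)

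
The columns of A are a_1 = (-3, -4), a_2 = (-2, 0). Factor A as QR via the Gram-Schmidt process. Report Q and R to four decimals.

a_1 = (-3, -4); ‖a_1‖ = 5.0000, so e_1 = (-0.6000, -0.8000).
e_1·a_2 = (-0.6000)·(-2) + (-0.8000)·0 = 1.2000.
u_2 = a_2 − 1.2000·e_1 = (-1.2800, 0.9600).
‖u_2‖ = 1.6000, so e_2 = (-0.8000, 0.6000).

Q = [[-0.6000, -0.8000], [-0.8000, 0.6000]], R = [[5.0000, 1.2000], [0.0000, 1.6000]]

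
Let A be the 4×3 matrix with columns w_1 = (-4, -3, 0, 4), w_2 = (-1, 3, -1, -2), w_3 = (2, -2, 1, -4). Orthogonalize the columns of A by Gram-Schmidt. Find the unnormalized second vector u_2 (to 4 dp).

u_2 = (-2.2683, 2.0488, -1.0000, -0.7317)

w_1 = (-4, -3, 0, 4); ‖w_1‖ = 6.4031, so e_1 = (-0.6247, -0.4685, 0.0000, 0.6247).
e_1·w_2 = (-0.6247)·(-1) + (-0.4685)·3 + 0.0000·(-1) + 0.6247·(-2) = -2.0303.
u_2 = w_2 + 2.0303·e_1 = (-2.2683, 2.0488, -1.0000, -0.7317).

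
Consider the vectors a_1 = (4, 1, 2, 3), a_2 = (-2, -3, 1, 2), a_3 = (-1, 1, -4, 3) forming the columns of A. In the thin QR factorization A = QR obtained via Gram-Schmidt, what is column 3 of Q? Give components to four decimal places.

q_3 = (-0.1276, 0.2312, -0.7570, 0.5977)

a_1 = (4, 1, 2, 3); ‖a_1‖ = 5.4772, so q_1 = (0.7303, 0.1826, 0.3651, 0.5477).
q_1·a_2 = 0.7303·(-2) + 0.1826·(-3) + 0.3651·1 + 0.5477·2 = -0.5477.
u_2 = a_2 + 0.5477·q_1 = (-1.6000, -2.9000, 1.2000, 2.3000).
‖u_2‖ = 4.2071, so q_2 = (-0.3803, -0.6893, 0.2852, 0.5467).
q_1·a_3 = 0.7303·(-1) + 0.1826·1 + 0.3651·(-4) + 0.5477·3 = -0.3651; q_2·a_3 = (-0.3803)·(-1) + (-0.6893)·1 + 0.2852·(-4) + 0.5467·3 = 0.1902.
u_3 = a_3 + 0.3651·q_1 − 0.1902·q_2 = (-0.6610, 1.1977, -3.9209, 3.0960).
‖u_3‖ = 5.1798, so q_3 = (-0.1276, 0.2312, -0.7570, 0.5977).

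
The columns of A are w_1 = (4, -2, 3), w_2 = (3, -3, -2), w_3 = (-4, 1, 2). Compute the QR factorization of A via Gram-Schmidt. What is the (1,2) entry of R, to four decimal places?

r_{12} = 2.2283

w_1 = (4, -2, 3); ‖w_1‖ = 5.3852, so q_1 = (0.7428, -0.3714, 0.5571).
r_{12} = q_1·w_2 = 2.2283.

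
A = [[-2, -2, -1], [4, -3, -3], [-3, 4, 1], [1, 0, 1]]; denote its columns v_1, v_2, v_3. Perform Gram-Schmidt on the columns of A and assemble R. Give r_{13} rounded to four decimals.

r_{13} = -2.1909

v_1 = (-2, 4, -3, 1); ‖v_1‖ = 5.4772, so e_1 = (-0.3651, 0.7303, -0.5477, 0.1826).
r_{13} = e_1·v_3 = -2.1909.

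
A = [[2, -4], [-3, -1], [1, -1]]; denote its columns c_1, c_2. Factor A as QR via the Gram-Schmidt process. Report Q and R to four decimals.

q_1 = c_1/‖c_1‖ = (2, -3, 1)/3.7417 = (0.5345, -0.8018, 0.2673).
r_{12} = q_1·c_2 = -1.6036.
u_2 = c_2 + 1.6036·q_1 = (-3.1429, -2.2857, -0.5714).
‖u_2‖ = 3.9279, so q_2 = (-0.8001, -0.5819, -0.1455).

Q = [[0.5345, -0.8001], [-0.8018, -0.5819], [0.2673, -0.1455]], R = [[3.7417, -1.6036], [0.0000, 3.9279]]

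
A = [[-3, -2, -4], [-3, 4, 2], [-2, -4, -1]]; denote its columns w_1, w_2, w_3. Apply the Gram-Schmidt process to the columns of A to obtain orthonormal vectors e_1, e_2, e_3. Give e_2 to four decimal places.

w_1 = (-3, -3, -2); ‖w_1‖ = 4.6904, so e_1 = (-0.6396, -0.6396, -0.4264).
e_1·w_2 = (-0.6396)·(-2) + (-0.6396)·4 + (-0.4264)·(-4) = 0.4264.
u_2 = w_2 − 0.4264·e_1 = (-1.7273, 4.2727, -3.8182).
‖u_2‖ = 5.9848, so e_2 = (-0.2886, 0.7139, -0.6380).

e_2 = (-0.2886, 0.7139, -0.6380)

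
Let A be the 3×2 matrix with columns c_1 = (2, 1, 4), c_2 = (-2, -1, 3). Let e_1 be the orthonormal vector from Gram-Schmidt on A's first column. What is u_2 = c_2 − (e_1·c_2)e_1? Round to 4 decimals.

e_1 = c_1/‖c_1‖ = (2, 1, 4)/4.5826 = (0.4364, 0.2182, 0.8729).
r_{12} = e_1·c_2 = 1.5275.
u_2 = c_2 − 1.5275·e_1 = (-2.6667, -1.3333, 1.6667).

u_2 = (-2.6667, -1.3333, 1.6667)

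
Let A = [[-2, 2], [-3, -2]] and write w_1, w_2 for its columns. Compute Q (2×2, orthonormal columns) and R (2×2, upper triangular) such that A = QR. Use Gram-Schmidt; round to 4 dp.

Q = [[-0.5547, 0.8321], [-0.8321, -0.5547]], R = [[3.6056, 0.5547], [0.0000, 2.7735]]

q_1 = w_1/‖w_1‖ = (-2, -3)/3.6056 = (-0.5547, -0.8321).
r_{12} = q_1·w_2 = 0.5547.
u_2 = w_2 − 0.5547·q_1 = (2.3077, -1.5385).
‖u_2‖ = 2.7735, so q_2 = (0.8321, -0.5547).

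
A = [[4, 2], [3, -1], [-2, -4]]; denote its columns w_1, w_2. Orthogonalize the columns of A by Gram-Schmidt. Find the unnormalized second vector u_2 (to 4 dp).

w_1 = (4, 3, -2); ‖w_1‖ = 5.3852, so e_1 = (0.7428, 0.5571, -0.3714).
e_1·w_2 = 0.7428·2 + 0.5571·(-1) + (-0.3714)·(-4) = 2.4140.
u_2 = w_2 − 2.4140·e_1 = (0.2069, -2.3448, -3.1034).

u_2 = (0.2069, -2.3448, -3.1034)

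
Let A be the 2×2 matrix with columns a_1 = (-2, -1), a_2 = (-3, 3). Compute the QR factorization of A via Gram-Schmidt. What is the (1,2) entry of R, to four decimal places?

r_{12} = 1.3416

a_1 = (-2, -1); ‖a_1‖ = 2.2361, so e_1 = (-0.8944, -0.4472).
r_{12} = e_1·a_2 = 1.3416.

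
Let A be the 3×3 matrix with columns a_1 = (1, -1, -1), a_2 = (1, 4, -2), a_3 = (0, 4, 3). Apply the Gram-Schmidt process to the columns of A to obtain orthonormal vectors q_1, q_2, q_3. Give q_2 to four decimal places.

q_2 = (0.2933, 0.8066, -0.5133)

a_1 = (1, -1, -1); ‖a_1‖ = 1.7321, so q_1 = (0.5774, -0.5774, -0.5774).
q_1·a_2 = 0.5774·1 + (-0.5774)·4 + (-0.5774)·(-2) = -0.5774.
u_2 = a_2 + 0.5774·q_1 = (1.3333, 3.6667, -2.3333).
‖u_2‖ = 4.5461, so q_2 = (0.2933, 0.8066, -0.5133).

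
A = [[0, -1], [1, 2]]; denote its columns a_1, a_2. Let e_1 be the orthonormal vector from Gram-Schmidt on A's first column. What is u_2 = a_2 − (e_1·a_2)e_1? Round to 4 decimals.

a_1 = (0, 1); ‖a_1‖ = 1.0000, so e_1 = (0.0000, 1.0000).
e_1·a_2 = 0.0000·(-1) + 1.0000·2 = 2.0000.
u_2 = a_2 − 2.0000·e_1 = (-1.0000, 0.0000).

u_2 = (-1.0000, 0.0000)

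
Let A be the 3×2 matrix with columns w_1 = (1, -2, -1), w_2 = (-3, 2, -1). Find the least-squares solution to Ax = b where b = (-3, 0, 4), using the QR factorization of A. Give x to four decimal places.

e_1 = w_1/‖w_1‖ = (1, -2, -1)/2.4495 = (0.4082, -0.8165, -0.4082).
r_{12} = e_1·w_2 = -2.4495.
u_2 = w_2 + 2.4495·e_1 = (-2.0000, 0.0000, -2.0000).
‖u_2‖ = 2.8284, so e_2 = (-0.7071, 0.0000, -0.7071).
Qᵀb = (-2.8577, -0.7071).
Back-substitute: x_2 = -0.7071/2.8284 = -0.2500.
x_1 = (-2.8577 + 2.4495·(-0.2500))/2.4495 = -1.4167.

x = (-1.4167, -0.2500)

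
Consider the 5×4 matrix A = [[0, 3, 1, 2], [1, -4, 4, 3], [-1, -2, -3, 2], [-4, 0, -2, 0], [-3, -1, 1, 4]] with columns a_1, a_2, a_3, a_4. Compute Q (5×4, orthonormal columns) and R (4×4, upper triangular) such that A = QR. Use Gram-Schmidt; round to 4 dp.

q_1 = a_1/‖a_1‖ = (0, 1, -1, -4, -3)/5.1962 = (0.0000, 0.1925, -0.1925, -0.7698, -0.5774).
r_{12} = q_1·a_2 = 0.1925.
u_2 = a_2 − 0.1925·q_1 = (3.0000, -4.0370, -1.9630, 0.1481, -0.8889).
‖u_2‖ = 5.4738, so q_2 = (0.5481, -0.7375, -0.3586, 0.0271, -0.1624).
r_{13} = q_1·a_3 = 2.3094; r_{23} = q_2·a_3 = -1.5427.
u_3 = a_3 − 2.3094·q_1 + 1.5427·q_2 = (1.8455, 2.4178, -3.1088, -0.1805, 2.0828).
‖u_3‖ = 4.8256, so q_3 = (0.3824, 0.5010, -0.6442, -0.0374, 0.4316).
r_{14} = q_1·a_4 = -2.1170; r_{24} = q_2·a_4 = -2.4832; r_{34} = q_3·a_4 = 2.7060.
u_4 = a_4 + 2.1170·q_1 + 2.4832·q_2 − 2.7060·q_3 = (2.3261, 0.2202, 2.4454, -1.4612, 1.2066).
‖u_4‖ = 3.8768, so q_4 = (0.6000, 0.0568, 0.6308, -0.3769, 0.3112).

Q = [[0.0000, 0.5481, 0.3824, 0.6000], [0.1925, -0.7375, 0.5010, 0.0568], [-0.1925, -0.3586, -0.6442, 0.6308], [-0.7698, 0.0271, -0.0374, -0.3769], [-0.5774, -0.1624, 0.4316, 0.3112]], R = [[5.1962, 0.1925, 2.3094, -2.1170], [0.0000, 5.4738, -1.5427, -2.4832], [0.0000, 0.0000, 4.8256, 2.7060], [0.0000, 0.0000, 0.0000, 3.8768]]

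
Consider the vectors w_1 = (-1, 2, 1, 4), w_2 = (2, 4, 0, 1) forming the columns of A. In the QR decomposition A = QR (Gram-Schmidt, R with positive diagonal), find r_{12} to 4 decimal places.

r_{12} = 2.1320

q_1 = w_1/‖w_1‖ = (-1, 2, 1, 4)/4.6904 = (-0.2132, 0.4264, 0.2132, 0.8528).
r_{12} = q_1·w_2 = 2.1320.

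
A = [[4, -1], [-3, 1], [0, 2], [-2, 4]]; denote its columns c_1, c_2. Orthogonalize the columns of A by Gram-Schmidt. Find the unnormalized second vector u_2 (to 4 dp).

u_2 = (1.0690, -0.5517, 2.0000, 2.9655)

c_1 = (4, -3, 0, -2); ‖c_1‖ = 5.3852, so e_1 = (0.7428, -0.5571, 0.0000, -0.3714).
e_1·c_2 = 0.7428·(-1) + (-0.5571)·1 + 0.0000·2 + (-0.3714)·4 = -2.7854.
u_2 = c_2 + 2.7854·e_1 = (1.0690, -0.5517, 2.0000, 2.9655).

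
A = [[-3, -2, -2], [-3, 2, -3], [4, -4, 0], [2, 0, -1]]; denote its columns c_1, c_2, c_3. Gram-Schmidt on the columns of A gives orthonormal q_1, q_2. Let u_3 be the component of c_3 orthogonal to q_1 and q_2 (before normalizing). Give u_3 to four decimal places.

q_1 = c_1/‖c_1‖ = (-3, -3, 4, 2)/6.1644 = (-0.4867, -0.4867, 0.6489, 0.3244).
r_{12} = q_1·c_2 = -2.5955.
u_2 = c_2 + 2.5955·q_1 = (-3.2632, 0.7368, -2.3158, 0.8421).
‖u_2‖ = 4.1549, so q_2 = (-0.7854, 0.1773, -0.5574, 0.2027).
r_{13} = q_1·c_3 = 2.1089; r_{23} = q_2·c_3 = 0.8360.
u_3 = c_3 − 2.1089·q_1 − 0.8360·q_2 = (-0.3171, -2.1220, -0.9024, -1.8537).

u_3 = (-0.3171, -2.1220, -0.9024, -1.8537)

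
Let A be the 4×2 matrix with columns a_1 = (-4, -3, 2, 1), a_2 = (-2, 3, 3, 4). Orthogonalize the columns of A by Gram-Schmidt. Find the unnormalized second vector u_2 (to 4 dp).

a_1 = (-4, -3, 2, 1); ‖a_1‖ = 5.4772, so e_1 = (-0.7303, -0.5477, 0.3651, 0.1826).
e_1·a_2 = (-0.7303)·(-2) + (-0.5477)·3 + 0.3651·3 + 0.1826·4 = 1.6432.
u_2 = a_2 − 1.6432·e_1 = (-0.8000, 3.9000, 2.4000, 3.7000).

u_2 = (-0.8000, 3.9000, 2.4000, 3.7000)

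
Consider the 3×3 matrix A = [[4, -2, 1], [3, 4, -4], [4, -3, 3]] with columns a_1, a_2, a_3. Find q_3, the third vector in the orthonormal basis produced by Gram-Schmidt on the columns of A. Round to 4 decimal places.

a_1 = (4, 3, 4); ‖a_1‖ = 6.4031, so q_1 = (0.6247, 0.4685, 0.6247).
q_1·a_2 = 0.6247·(-2) + 0.4685·4 + 0.6247·(-3) = -1.2494.
u_2 = a_2 + 1.2494·q_1 = (-1.2195, 4.5854, -2.2195).
‖u_2‖ = 5.2382, so q_2 = (-0.2328, 0.8754, -0.4237).
q_1·a_3 = 0.6247·1 + 0.4685·(-4) + 0.6247·3 = 0.6247; q_2·a_3 = (-0.2328)·1 + 0.8754·(-4) + (-0.4237)·3 = -5.0054.
u_3 = a_3 − 0.6247·q_1 + 5.0054·q_2 = (-0.5556, 0.0889, 0.4889).
‖u_3‖ = 0.7454, so q_3 = (-0.7454, 0.1193, 0.6559).

q_3 = (-0.7454, 0.1193, 0.6559)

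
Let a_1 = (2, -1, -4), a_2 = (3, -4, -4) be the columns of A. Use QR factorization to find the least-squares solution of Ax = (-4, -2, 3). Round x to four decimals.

a_1 = (2, -1, -4); ‖a_1‖ = 4.5826, so e_1 = (0.4364, -0.2182, -0.8729).
e_1·a_2 = 0.4364·3 + (-0.2182)·(-4) + (-0.8729)·(-4) = 5.6737.
u_2 = a_2 − 5.6737·e_1 = (0.5238, -2.7619, 0.9524).
‖u_2‖ = 2.9681, so e_2 = (0.1765, -0.9305, 0.3209).
Qᵀb = (-3.9279, 2.1178).
Back-substitute: x_2 = 2.1178/2.9681 = 0.7135.
x_1 = (-3.9279 − 5.6737·0.7135)/4.5826 = -1.7405.

x = (-1.7405, 0.7135)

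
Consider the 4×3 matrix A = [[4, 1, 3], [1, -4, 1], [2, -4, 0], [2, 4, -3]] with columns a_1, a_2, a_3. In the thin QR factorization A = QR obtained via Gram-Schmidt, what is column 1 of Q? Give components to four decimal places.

q_1 = (0.8000, 0.2000, 0.4000, 0.4000)

q_1 = a_1/‖a_1‖ = (4, 1, 2, 2)/5.0000 = (0.8000, 0.2000, 0.4000, 0.4000).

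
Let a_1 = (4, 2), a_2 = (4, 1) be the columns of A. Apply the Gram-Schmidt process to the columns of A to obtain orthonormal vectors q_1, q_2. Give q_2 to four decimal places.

q_2 = (0.4472, -0.8944)

q_1 = a_1/‖a_1‖ = (4, 2)/4.4721 = (0.8944, 0.4472).
r_{12} = q_1·a_2 = 4.0249.
u_2 = a_2 − 4.0249·q_1 = (0.4000, -0.8000).
‖u_2‖ = 0.8944, so q_2 = (0.4472, -0.8944).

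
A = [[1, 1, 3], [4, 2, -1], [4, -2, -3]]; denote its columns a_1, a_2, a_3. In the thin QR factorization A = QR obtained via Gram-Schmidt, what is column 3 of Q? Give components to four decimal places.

a_1 = (1, 4, 4); ‖a_1‖ = 5.7446, so e_1 = (0.1741, 0.6963, 0.6963).
e_1·a_2 = 0.1741·1 + 0.6963·2 + 0.6963·(-2) = 0.1741.
u_2 = a_2 − 0.1741·e_1 = (0.9697, 1.8788, -2.1212).
‖u_2‖ = 2.9949, so e_2 = (0.3238, 0.6273, -0.7083).
e_1·a_3 = 0.1741·3 + 0.6963·(-1) + 0.6963·(-3) = -2.2630; e_2·a_3 = 0.3238·3 + 0.6273·(-1) + (-0.7083)·(-3) = 2.4688.
u_3 = a_3 + 2.2630·e_1 − 2.4688·e_2 = (2.5946, -0.9730, 0.3243).
‖u_3‖ = 2.7899, so e_3 = (0.9300, -0.3487, 0.1162).

e_3 = (0.9300, -0.3487, 0.1162)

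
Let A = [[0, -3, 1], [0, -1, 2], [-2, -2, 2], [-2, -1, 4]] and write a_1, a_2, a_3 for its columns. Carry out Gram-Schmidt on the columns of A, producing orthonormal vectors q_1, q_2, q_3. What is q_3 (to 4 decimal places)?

q_3 = (-0.0610, 0.6919, -0.5087, 0.5087)

a_1 = (0, 0, -2, -2); ‖a_1‖ = 2.8284, so q_1 = (0.0000, 0.0000, -0.7071, -0.7071).
q_1·a_2 = 0.0000·(-3) + 0.0000·(-1) + (-0.7071)·(-2) + (-0.7071)·(-1) = 2.1213.
u_2 = a_2 − 2.1213·q_1 = (-3.0000, -1.0000, -0.5000, 0.5000).
‖u_2‖ = 3.2404, so q_2 = (-0.9258, -0.3086, -0.1543, 0.1543).
q_1·a_3 = 0.0000·1 + 0.0000·2 + (-0.7071)·2 + (-0.7071)·4 = -4.2426; q_2·a_3 = (-0.9258)·1 + (-0.3086)·2 + (-0.1543)·2 + 0.1543·4 = -1.2344.
u_3 = a_3 + 4.2426·q_1 + 1.2344·q_2 = (-0.1429, 1.6190, -1.1905, 1.1905).
‖u_3‖ = 2.3401, so q_3 = (-0.0610, 0.6919, -0.5087, 0.5087).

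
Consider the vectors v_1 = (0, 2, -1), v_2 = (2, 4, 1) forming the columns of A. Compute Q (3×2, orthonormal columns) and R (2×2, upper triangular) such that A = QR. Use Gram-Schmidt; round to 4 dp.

v_1 = (0, 2, -1); ‖v_1‖ = 2.2361, so q_1 = (0.0000, 0.8944, -0.4472).
q_1·v_2 = 0.0000·2 + 0.8944·4 + (-0.4472)·1 = 3.1305.
u_2 = v_2 − 3.1305·q_1 = (2.0000, 1.2000, 2.4000).
‖u_2‖ = 3.3466, so q_2 = (0.5976, 0.3586, 0.7171).

Q = [[0.0000, 0.5976], [0.8944, 0.3586], [-0.4472, 0.7171]], R = [[2.2361, 3.1305], [0.0000, 3.3466]]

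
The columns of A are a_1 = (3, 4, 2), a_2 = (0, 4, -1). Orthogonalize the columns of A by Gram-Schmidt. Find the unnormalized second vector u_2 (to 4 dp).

u_2 = (-1.4483, 2.0690, -1.9655)

a_1 = (3, 4, 2); ‖a_1‖ = 5.3852, so q_1 = (0.5571, 0.7428, 0.3714).
q_1·a_2 = 0.5571·0 + 0.7428·4 + 0.3714·(-1) = 2.5997.
u_2 = a_2 − 2.5997·q_1 = (-1.4483, 2.0690, -1.9655).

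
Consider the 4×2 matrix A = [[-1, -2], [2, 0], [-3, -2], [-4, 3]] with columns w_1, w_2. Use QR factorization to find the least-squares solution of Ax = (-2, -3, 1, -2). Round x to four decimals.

w_1 = (-1, 2, -3, -4); ‖w_1‖ = 5.4772, so q_1 = (-0.1826, 0.3651, -0.5477, -0.7303).
q_1·w_2 = (-0.1826)·(-2) + 0.3651·0 + (-0.5477)·(-2) + (-0.7303)·3 = -0.7303.
u_2 = w_2 + 0.7303·q_1 = (-2.1333, 0.2667, -2.4000, 2.4667).
‖u_2‖ = 4.0579, so q_2 = (-0.5257, 0.0657, -0.5914, 0.6079).
Qᵀb = (0.1826, -0.9529).
Back-substitute: x_2 = -0.9529/4.0579 = -0.2348.
x_1 = (0.1826 + 0.7303·(-0.2348))/5.4772 = 0.0020.

x = (0.0020, -0.2348)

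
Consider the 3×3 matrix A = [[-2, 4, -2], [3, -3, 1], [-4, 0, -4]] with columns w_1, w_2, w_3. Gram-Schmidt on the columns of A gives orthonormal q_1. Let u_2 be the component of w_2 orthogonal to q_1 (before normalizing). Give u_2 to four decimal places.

u_2 = (2.8276, -1.2414, -2.3448)

w_1 = (-2, 3, -4); ‖w_1‖ = 5.3852, so q_1 = (-0.3714, 0.5571, -0.7428).
q_1·w_2 = (-0.3714)·4 + 0.5571·(-3) + (-0.7428)·0 = -3.1568.
u_2 = w_2 + 3.1568·q_1 = (2.8276, -1.2414, -2.3448).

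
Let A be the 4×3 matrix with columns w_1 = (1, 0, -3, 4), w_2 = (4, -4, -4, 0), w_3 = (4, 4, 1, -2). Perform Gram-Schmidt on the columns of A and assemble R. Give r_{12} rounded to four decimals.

w_1 = (1, 0, -3, 4); ‖w_1‖ = 5.0990, so e_1 = (0.1961, 0.0000, -0.5883, 0.7845).
r_{12} = e_1·w_2 = 3.1379.

r_{12} = 3.1379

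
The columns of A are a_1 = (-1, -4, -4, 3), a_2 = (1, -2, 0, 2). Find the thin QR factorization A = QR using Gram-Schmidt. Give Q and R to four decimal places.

Q = [[-0.1543, 0.5870], [-0.6172, -0.3415], [-0.6172, 0.5550], [0.4629, 0.4803]], R = [[6.4807, 2.0059], [0.0000, 2.2307]]

a_1 = (-1, -4, -4, 3); ‖a_1‖ = 6.4807, so e_1 = (-0.1543, -0.6172, -0.6172, 0.4629).
e_1·a_2 = (-0.1543)·1 + (-0.6172)·(-2) + (-0.6172)·0 + 0.4629·2 = 2.0059.
u_2 = a_2 − 2.0059·e_1 = (1.3095, -0.7619, 1.2381, 1.0714).
‖u_2‖ = 2.2307, so e_2 = (0.5870, -0.3415, 0.5550, 0.4803).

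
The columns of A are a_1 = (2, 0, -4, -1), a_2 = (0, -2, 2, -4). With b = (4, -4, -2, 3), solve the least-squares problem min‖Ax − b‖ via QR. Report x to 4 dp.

a_1 = (2, 0, -4, -1); ‖a_1‖ = 4.5826, so q_1 = (0.4364, 0.0000, -0.8729, -0.2182).
q_1·a_2 = 0.4364·0 + 0.0000·(-2) + (-0.8729)·2 + (-0.2182)·(-4) = -0.8729.
u_2 = a_2 + 0.8729·q_1 = (0.3810, -2.0000, 1.2381, -4.1905).
‖u_2‖ = 4.8206, so q_2 = (0.0790, -0.4149, 0.2568, -0.8693).
Qᵀb = (2.8368, -1.1459).
Back-substitute: x_2 = -1.1459/4.8206 = -0.2377.
x_1 = (2.8368 + 0.8729·(-0.2377))/4.5826 = 0.5738.

x = (0.5738, -0.2377)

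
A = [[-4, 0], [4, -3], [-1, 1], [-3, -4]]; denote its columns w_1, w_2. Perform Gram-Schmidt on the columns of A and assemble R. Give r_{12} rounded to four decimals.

r_{12} = -0.1543

e_1 = w_1/‖w_1‖ = (-4, 4, -1, -3)/6.4807 = (-0.6172, 0.6172, -0.1543, -0.4629).
r_{12} = e_1·w_2 = -0.1543.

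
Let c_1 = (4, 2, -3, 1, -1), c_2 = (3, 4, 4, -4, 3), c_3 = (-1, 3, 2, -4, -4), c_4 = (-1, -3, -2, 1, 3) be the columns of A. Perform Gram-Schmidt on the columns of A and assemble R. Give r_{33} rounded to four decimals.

c_1 = (4, 2, -3, 1, -1); ‖c_1‖ = 5.5678, so e_1 = (0.7184, 0.3592, -0.5388, 0.1796, -0.1796).
e_1·c_2 = 0.7184·3 + 0.3592·4 + (-0.5388)·4 + 0.1796·(-4) + (-0.1796)·3 = 0.1796.
u_2 = c_2 − 0.1796·e_1 = (2.8710, 3.9355, 4.0968, -4.0323, 3.0323).
‖u_2‖ = 8.1221, so e_2 = (0.3535, 0.4845, 0.5044, -0.4965, 0.3733).
e_1·c_3 = 0.7184·(-1) + 0.3592·3 + (-0.5388)·2 + 0.1796·(-4) + (-0.1796)·(-4) = -0.7184; e_2·c_3 = 0.3535·(-1) + 0.4845·3 + 0.5044·2 + (-0.4965)·(-4) + 0.3733·(-4) = 2.6014.
u_3 = c_3 + 0.7184·e_1 − 2.6014·e_2 = (-1.4034, 1.9976, 0.3007, -2.5795, -5.1002).
r_{33} = ‖u_3‖ = 6.2222.

r_{33} = 6.2222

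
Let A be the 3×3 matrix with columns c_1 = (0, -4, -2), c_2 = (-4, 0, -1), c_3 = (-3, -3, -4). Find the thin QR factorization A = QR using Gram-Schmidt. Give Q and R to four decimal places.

Q = [[0.0000, -0.9759, 0.2182], [-0.8944, 0.0976, 0.4364], [-0.4472, -0.1952, -0.8729]], R = [[4.4721, 0.4472, 4.4721], [0.0000, 4.0988, 3.4157], [0.0000, 0.0000, 1.5275]]

q_1 = c_1/‖c_1‖ = (0, -4, -2)/4.4721 = (0.0000, -0.8944, -0.4472).
r_{12} = q_1·c_2 = 0.4472.
u_2 = c_2 − 0.4472·q_1 = (-4.0000, 0.4000, -0.8000).
‖u_2‖ = 4.0988, so q_2 = (-0.9759, 0.0976, -0.1952).
r_{13} = q_1·c_3 = 4.4721; r_{23} = q_2·c_3 = 3.4157.
u_3 = c_3 − 4.4721·q_1 − 3.4157·q_2 = (0.3333, 0.6667, -1.3333).
‖u_3‖ = 1.5275, so q_3 = (0.2182, 0.4364, -0.8729).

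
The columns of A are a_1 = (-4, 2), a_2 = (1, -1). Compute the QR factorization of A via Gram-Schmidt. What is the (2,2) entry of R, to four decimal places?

a_1 = (-4, 2); ‖a_1‖ = 4.4721, so e_1 = (-0.8944, 0.4472).
e_1·a_2 = (-0.8944)·1 + 0.4472·(-1) = -1.3416.
u_2 = a_2 + 1.3416·e_1 = (-0.2000, -0.4000).
r_{22} = ‖u_2‖ = 0.4472.

r_{22} = 0.4472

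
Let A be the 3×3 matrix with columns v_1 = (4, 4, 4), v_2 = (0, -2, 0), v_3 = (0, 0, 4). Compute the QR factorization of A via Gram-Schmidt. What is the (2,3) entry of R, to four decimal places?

v_1 = (4, 4, 4); ‖v_1‖ = 6.9282, so q_1 = (0.5774, 0.5774, 0.5774).
q_1·v_2 = 0.5774·0 + 0.5774·(-2) + 0.5774·0 = -1.1547.
u_2 = v_2 + 1.1547·q_1 = (0.6667, -1.3333, 0.6667).
‖u_2‖ = 1.6330, so q_2 = (0.4082, -0.8165, 0.4082).
r_{23} = q_2·v_3 = 1.6330.

r_{23} = 1.6330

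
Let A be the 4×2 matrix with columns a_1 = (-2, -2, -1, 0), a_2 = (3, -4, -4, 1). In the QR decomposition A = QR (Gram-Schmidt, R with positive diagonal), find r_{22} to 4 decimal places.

r_{22} = 6.1644

a_1 = (-2, -2, -1, 0); ‖a_1‖ = 3.0000, so q_1 = (-0.6667, -0.6667, -0.3333, 0.0000).
q_1·a_2 = (-0.6667)·3 + (-0.6667)·(-4) + (-0.3333)·(-4) + 0.0000·1 = 2.0000.
u_2 = a_2 − 2.0000·q_1 = (4.3333, -2.6667, -3.3333, 1.0000).
r_{22} = ‖u_2‖ = 6.1644.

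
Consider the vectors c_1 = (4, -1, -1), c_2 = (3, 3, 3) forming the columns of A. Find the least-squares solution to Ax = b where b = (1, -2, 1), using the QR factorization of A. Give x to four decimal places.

c_1 = (4, -1, -1); ‖c_1‖ = 4.2426, so e_1 = (0.9428, -0.2357, -0.2357).
e_1·c_2 = 0.9428·3 + (-0.2357)·3 + (-0.2357)·3 = 1.4142.
u_2 = c_2 − 1.4142·e_1 = (1.6667, 3.3333, 3.3333).
‖u_2‖ = 5.0000, so e_2 = (0.3333, 0.6667, 0.6667).
Qᵀb = (1.1785, -0.3333).
Back-substitute: x_2 = -0.3333/5.0000 = -0.0667.
x_1 = (1.1785 − 1.4142·(-0.0667))/4.2426 = 0.3000.

x = (0.3000, -0.0667)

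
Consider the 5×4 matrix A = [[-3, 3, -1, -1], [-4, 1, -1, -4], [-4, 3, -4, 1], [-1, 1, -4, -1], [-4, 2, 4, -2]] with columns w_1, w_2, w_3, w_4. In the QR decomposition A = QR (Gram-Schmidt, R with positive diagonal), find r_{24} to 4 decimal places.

e_1 = w_1/‖w_1‖ = (-3, -4, -4, -1, -4)/7.6158 = (-0.3939, -0.5252, -0.5252, -0.1313, -0.5252).
r_{12} = e_1·w_2 = -4.4644.
u_2 = w_2 + 4.4644·e_1 = (1.2414, -1.3448, 0.6552, 0.4138, -0.3448).
‖u_2‖ = 2.0172, so e_2 = (0.6154, -0.6667, 0.3248, 0.2051, -0.1709).
r_{24} = e_2·w_4 = 2.5129.

r_{24} = 2.5129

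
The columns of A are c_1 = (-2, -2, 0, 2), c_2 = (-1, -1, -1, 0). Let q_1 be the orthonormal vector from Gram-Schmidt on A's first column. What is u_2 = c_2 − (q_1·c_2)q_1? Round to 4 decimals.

u_2 = (-0.3333, -0.3333, -1.0000, -0.6667)

c_1 = (-2, -2, 0, 2); ‖c_1‖ = 3.4641, so q_1 = (-0.5774, -0.5774, 0.0000, 0.5774).
q_1·c_2 = (-0.5774)·(-1) + (-0.5774)·(-1) + 0.0000·(-1) + 0.5774·0 = 1.1547.
u_2 = c_2 − 1.1547·q_1 = (-0.3333, -0.3333, -1.0000, -0.6667).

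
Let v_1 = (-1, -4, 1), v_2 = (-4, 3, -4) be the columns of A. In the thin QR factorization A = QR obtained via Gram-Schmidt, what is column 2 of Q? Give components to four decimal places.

e_2 = (-0.8124, 0.0580, -0.5803)

v_1 = (-1, -4, 1); ‖v_1‖ = 4.2426, so e_1 = (-0.2357, -0.9428, 0.2357).
e_1·v_2 = (-0.2357)·(-4) + (-0.9428)·3 + 0.2357·(-4) = -2.8284.
u_2 = v_2 + 2.8284·e_1 = (-4.6667, 0.3333, -3.3333).
‖u_2‖ = 5.7446, so e_2 = (-0.8124, 0.0580, -0.5803).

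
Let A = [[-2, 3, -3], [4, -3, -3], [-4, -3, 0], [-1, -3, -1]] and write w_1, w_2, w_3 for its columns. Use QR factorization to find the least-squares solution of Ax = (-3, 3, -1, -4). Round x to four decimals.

x = (0.7547, -0.0553, 0.4179)

w_1 = (-2, 4, -4, -1); ‖w_1‖ = 6.0828, so q_1 = (-0.3288, 0.6576, -0.6576, -0.1644).
q_1·w_2 = (-0.3288)·3 + 0.6576·(-3) + (-0.6576)·(-3) + (-0.1644)·(-3) = -0.4932.
u_2 = w_2 + 0.4932·q_1 = (2.8378, -2.6757, -3.3243, -3.0811).
‖u_2‖ = 5.9797, so q_2 = (0.4746, -0.4475, -0.5559, -0.5153).
q_1·w_3 = (-0.3288)·(-3) + 0.6576·(-3) + (-0.6576)·0 + (-0.1644)·(-1) = -0.8220; q_2·w_3 = 0.4746·(-3) + (-0.4475)·(-3) + (-0.5559)·0 + (-0.5153)·(-1) = 0.4339.
u_3 = w_3 + 0.8220·q_1 − 0.4339·q_2 = (-3.4762, -2.2653, -0.2993, -0.9116).
‖u_3‖ = 4.2586, so q_3 = (-0.8163, -0.5319, -0.0703, -0.2141).
Qᵀb = (4.2744, -0.1492, 1.7795).
Back-substitute: x_3 = 1.7795/4.2586 = 0.4179.
x_2 = (-0.1492 − 0.4339·0.4179)/5.9797 = -0.0553.
x_1 = (4.2744 + 0.4932·(-0.0553) + 0.8220·0.4179)/6.0828 = 0.7547.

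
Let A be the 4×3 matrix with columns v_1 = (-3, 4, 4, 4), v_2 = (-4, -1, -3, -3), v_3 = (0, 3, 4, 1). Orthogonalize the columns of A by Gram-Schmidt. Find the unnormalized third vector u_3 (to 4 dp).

u_3 = (0.2530, 0.7907, 1.1995, -1.8005)

v_1 = (-3, 4, 4, 4); ‖v_1‖ = 7.5498, so q_1 = (-0.3974, 0.5298, 0.5298, 0.5298).
q_1·v_2 = (-0.3974)·(-4) + 0.5298·(-1) + 0.5298·(-3) + 0.5298·(-3) = -2.1193.
u_2 = v_2 + 2.1193·q_1 = (-4.8421, 0.1228, -1.8772, -1.8772).
‖u_2‖ = 5.5235, so q_2 = (-0.8766, 0.0222, -0.3399, -0.3399).
q_1·v_3 = (-0.3974)·0 + 0.5298·3 + 0.5298·4 + 0.5298·1 = 4.2385; q_2·v_3 = (-0.8766)·0 + 0.0222·3 + (-0.3399)·4 + (-0.3399)·1 = -1.6326.
u_3 = v_3 − 4.2385·q_1 + 1.6326·q_2 = (0.2530, 0.7907, 1.1995, -1.8005).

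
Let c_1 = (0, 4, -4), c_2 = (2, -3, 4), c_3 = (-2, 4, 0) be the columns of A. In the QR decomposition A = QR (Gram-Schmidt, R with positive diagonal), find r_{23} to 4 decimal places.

c_1 = (0, 4, -4); ‖c_1‖ = 5.6569, so e_1 = (0.0000, 0.7071, -0.7071).
e_1·c_2 = 0.0000·2 + 0.7071·(-3) + (-0.7071)·4 = -4.9497.
u_2 = c_2 + 4.9497·e_1 = (2.0000, 0.5000, 0.5000).
‖u_2‖ = 2.1213, so e_2 = (0.9428, 0.2357, 0.2357).
r_{23} = e_2·c_3 = -0.9428.

r_{23} = -0.9428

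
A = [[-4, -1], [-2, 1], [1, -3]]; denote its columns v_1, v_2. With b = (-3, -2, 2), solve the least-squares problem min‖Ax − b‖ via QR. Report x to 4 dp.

x = (0.8391, -0.3783)

v_1 = (-4, -2, 1); ‖v_1‖ = 4.5826, so e_1 = (-0.8729, -0.4364, 0.2182).
e_1·v_2 = (-0.8729)·(-1) + (-0.4364)·1 + 0.2182·(-3) = -0.2182.
u_2 = v_2 + 0.2182·e_1 = (-1.1905, 0.9048, -2.9524).
‖u_2‖ = 3.3094, so e_2 = (-0.3597, 0.2734, -0.8921).
Qᵀb = (3.9279, -1.2518).
Back-substitute: x_2 = -1.2518/3.3094 = -0.3783.
x_1 = (3.9279 + 0.2182·(-0.3783))/4.5826 = 0.8391.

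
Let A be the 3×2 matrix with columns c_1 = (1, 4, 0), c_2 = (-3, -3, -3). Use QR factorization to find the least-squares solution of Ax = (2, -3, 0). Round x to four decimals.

x = (-0.9615, -0.4231)

c_1 = (1, 4, 0); ‖c_1‖ = 4.1231, so q_1 = (0.2425, 0.9701, 0.0000).
q_1·c_2 = 0.2425·(-3) + 0.9701·(-3) + 0.0000·(-3) = -3.6380.
u_2 = c_2 + 3.6380·q_1 = (-2.1176, 0.5294, -3.0000).
‖u_2‖ = 3.7101, so q_2 = (-0.5708, 0.1427, -0.8086).
Qᵀb = (-2.4254, -1.5696).
Back-substitute: x_2 = -1.5696/3.7101 = -0.4231.
x_1 = (-2.4254 + 3.6380·(-0.4231))/4.1231 = -0.9615.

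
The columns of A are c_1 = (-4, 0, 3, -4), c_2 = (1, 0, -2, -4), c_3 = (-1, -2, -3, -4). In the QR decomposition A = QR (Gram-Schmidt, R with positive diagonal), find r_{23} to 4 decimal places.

c_1 = (-4, 0, 3, -4); ‖c_1‖ = 6.4031, so e_1 = (-0.6247, 0.0000, 0.4685, -0.6247).
e_1·c_2 = (-0.6247)·1 + 0.0000·0 + 0.4685·(-2) + (-0.6247)·(-4) = 0.9370.
u_2 = c_2 − 0.9370·e_1 = (1.5854, 0.0000, -2.4390, -3.4146).
‖u_2‖ = 4.4857, so e_2 = (0.3534, 0.0000, -0.5437, -0.7612).
r_{23} = e_2·c_3 = 4.3226.

r_{23} = 4.3226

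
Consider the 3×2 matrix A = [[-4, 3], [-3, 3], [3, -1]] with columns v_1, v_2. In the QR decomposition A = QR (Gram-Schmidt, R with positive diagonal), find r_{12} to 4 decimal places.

r_{12} = -4.1160

v_1 = (-4, -3, 3); ‖v_1‖ = 5.8310, so q_1 = (-0.6860, -0.5145, 0.5145).
r_{12} = q_1·v_2 = -4.1160.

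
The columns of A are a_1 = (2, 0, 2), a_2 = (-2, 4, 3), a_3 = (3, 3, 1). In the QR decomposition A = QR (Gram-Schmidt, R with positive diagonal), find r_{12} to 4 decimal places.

r_{12} = 0.7071

a_1 = (2, 0, 2); ‖a_1‖ = 2.8284, so q_1 = (0.7071, 0.0000, 0.7071).
r_{12} = q_1·a_2 = 0.7071.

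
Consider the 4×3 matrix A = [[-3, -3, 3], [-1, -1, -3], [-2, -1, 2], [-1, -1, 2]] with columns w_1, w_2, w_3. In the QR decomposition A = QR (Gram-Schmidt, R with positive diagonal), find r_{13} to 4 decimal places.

r_{13} = -3.0984

w_1 = (-3, -1, -2, -1); ‖w_1‖ = 3.8730, so e_1 = (-0.7746, -0.2582, -0.5164, -0.2582).
r_{13} = e_1·w_3 = -3.0984.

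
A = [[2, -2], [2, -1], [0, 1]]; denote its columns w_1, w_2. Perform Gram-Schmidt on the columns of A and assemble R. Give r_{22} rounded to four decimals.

w_1 = (2, 2, 0); ‖w_1‖ = 2.8284, so e_1 = (0.7071, 0.7071, 0.0000).
e_1·w_2 = 0.7071·(-2) + 0.7071·(-1) + 0.0000·1 = -2.1213.
u_2 = w_2 + 2.1213·e_1 = (-0.5000, 0.5000, 1.0000).
r_{22} = ‖u_2‖ = 1.2247.

r_{22} = 1.2247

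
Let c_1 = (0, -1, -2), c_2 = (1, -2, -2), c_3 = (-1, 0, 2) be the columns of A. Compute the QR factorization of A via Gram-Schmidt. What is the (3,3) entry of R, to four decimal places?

c_1 = (0, -1, -2); ‖c_1‖ = 2.2361, so e_1 = (0.0000, -0.4472, -0.8944).
e_1·c_2 = 0.0000·1 + (-0.4472)·(-2) + (-0.8944)·(-2) = 2.6833.
u_2 = c_2 − 2.6833·e_1 = (1.0000, -0.8000, 0.4000).
‖u_2‖ = 1.3416, so e_2 = (0.7454, -0.5963, 0.2981).
e_1·c_3 = 0.0000·(-1) + (-0.4472)·0 + (-0.8944)·2 = -1.7889; e_2·c_3 = 0.7454·(-1) + (-0.5963)·0 + 0.2981·2 = -0.1491.
u_3 = c_3 + 1.7889·e_1 + 0.1491·e_2 = (-0.8889, -0.8889, 0.4444).
r_{33} = ‖u_3‖ = 1.3333.

r_{33} = 1.3333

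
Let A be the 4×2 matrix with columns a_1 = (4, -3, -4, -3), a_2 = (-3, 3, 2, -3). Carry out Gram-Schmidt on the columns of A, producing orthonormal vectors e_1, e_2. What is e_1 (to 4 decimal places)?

a_1 = (4, -3, -4, -3); ‖a_1‖ = 7.0711, so e_1 = (0.5657, -0.4243, -0.5657, -0.4243).

e_1 = (0.5657, -0.4243, -0.5657, -0.4243)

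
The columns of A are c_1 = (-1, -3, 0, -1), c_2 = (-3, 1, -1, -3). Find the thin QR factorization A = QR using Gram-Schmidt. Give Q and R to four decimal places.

c_1 = (-1, -3, 0, -1); ‖c_1‖ = 3.3166, so e_1 = (-0.3015, -0.9045, 0.0000, -0.3015).
e_1·c_2 = (-0.3015)·(-3) + (-0.9045)·1 + 0.0000·(-1) + (-0.3015)·(-3) = 0.9045.
u_2 = c_2 − 0.9045·e_1 = (-2.7273, 1.8182, -1.0000, -2.7273).
‖u_2‖ = 4.3797, so e_2 = (-0.6227, 0.4151, -0.2283, -0.6227).

Q = [[-0.3015, -0.6227], [-0.9045, 0.4151], [0.0000, -0.2283], [-0.3015, -0.6227]], R = [[3.3166, 0.9045], [0.0000, 4.3797]]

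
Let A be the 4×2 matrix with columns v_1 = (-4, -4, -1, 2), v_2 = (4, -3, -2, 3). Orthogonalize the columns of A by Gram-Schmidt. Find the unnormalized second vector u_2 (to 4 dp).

u_2 = (4.4324, -2.5676, -1.8919, 2.7838)

e_1 = v_1/‖v_1‖ = (-4, -4, -1, 2)/6.0828 = (-0.6576, -0.6576, -0.1644, 0.3288).
r_{12} = e_1·v_2 = 0.6576.
u_2 = v_2 − 0.6576·e_1 = (4.4324, -2.5676, -1.8919, 2.7838).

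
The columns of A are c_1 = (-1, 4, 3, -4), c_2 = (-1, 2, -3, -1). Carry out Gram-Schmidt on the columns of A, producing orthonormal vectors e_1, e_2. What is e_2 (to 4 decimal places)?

e_1 = c_1/‖c_1‖ = (-1, 4, 3, -4)/6.4807 = (-0.1543, 0.6172, 0.4629, -0.6172).
r_{12} = e_1·c_2 = 0.6172.
u_2 = c_2 − 0.6172·e_1 = (-0.9048, 1.6190, -3.2857, -0.6190).
‖u_2‖ = 3.8235, so e_2 = (-0.2366, 0.4234, -0.8594, -0.1619).

e_2 = (-0.2366, 0.4234, -0.8594, -0.1619)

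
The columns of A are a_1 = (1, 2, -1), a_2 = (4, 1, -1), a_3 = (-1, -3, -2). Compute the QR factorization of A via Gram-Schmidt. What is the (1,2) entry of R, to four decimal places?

q_1 = a_1/‖a_1‖ = (1, 2, -1)/2.4495 = (0.4082, 0.8165, -0.4082).
r_{12} = q_1·a_2 = 2.8577.

r_{12} = 2.8577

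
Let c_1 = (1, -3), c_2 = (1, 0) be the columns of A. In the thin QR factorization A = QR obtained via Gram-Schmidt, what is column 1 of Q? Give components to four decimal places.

e_1 = (0.3162, -0.9487)

c_1 = (1, -3); ‖c_1‖ = 3.1623, so e_1 = (0.3162, -0.9487).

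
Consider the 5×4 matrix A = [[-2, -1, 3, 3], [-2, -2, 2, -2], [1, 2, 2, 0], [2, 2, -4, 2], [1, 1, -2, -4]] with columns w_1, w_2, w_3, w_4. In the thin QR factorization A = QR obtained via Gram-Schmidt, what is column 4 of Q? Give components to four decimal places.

q_4 = (0.1699, -0.4247, -0.1699, 0.2485, -0.8367)

w_1 = (-2, -2, 1, 2, 1); ‖w_1‖ = 3.7417, so q_1 = (-0.5345, -0.5345, 0.2673, 0.5345, 0.2673).
q_1·w_2 = (-0.5345)·(-1) + (-0.5345)·(-2) + 0.2673·2 + 0.5345·2 + 0.2673·1 = 3.4744.
u_2 = w_2 − 3.4744·q_1 = (0.8571, -0.1429, 1.0714, 0.1429, 0.0714).
‖u_2‖ = 1.3887, so q_2 = (0.6172, -0.1029, 0.7715, 0.1029, 0.0514).
q_1·w_3 = (-0.5345)·3 + (-0.5345)·2 + 0.2673·2 + 0.5345·(-4) + 0.2673·(-2) = -4.8107; q_2·w_3 = 0.6172·3 + (-0.1029)·2 + 0.7715·2 + 0.1029·(-4) + 0.0514·(-2) = 2.6746.
u_3 = w_3 + 4.8107·q_1 − 2.6746·q_2 = (-1.2222, -0.2963, 1.2222, -1.7037, -0.8519).
‖u_3‖ = 2.5892, so q_3 = (-0.4721, -0.1144, 0.4721, -0.6580, -0.3290).
q_1·w_4 = (-0.5345)·3 + (-0.5345)·(-2) + 0.2673·0 + 0.5345·2 + 0.2673·(-4) = -0.5345; q_2·w_4 = 0.6172·3 + (-0.1029)·(-2) + 0.7715·0 + 0.1029·2 + 0.0514·(-4) = 2.0574; q_3·w_4 = (-0.4721)·3 + (-0.1144)·(-2) + 0.4721·0 + (-0.6580)·2 + (-0.3290)·(-4) = -1.1873.
u_4 = w_4 + 0.5345·q_1 − 2.0574·q_2 + 1.1873·q_3 = (0.8840, -2.2099, -0.8840, 1.2928, -4.3536).
‖u_4‖ = 5.2031, so q_4 = (0.1699, -0.4247, -0.1699, 0.2485, -0.8367).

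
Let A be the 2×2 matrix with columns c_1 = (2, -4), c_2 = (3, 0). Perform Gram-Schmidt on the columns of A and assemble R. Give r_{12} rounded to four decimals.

r_{12} = 1.3416

q_1 = c_1/‖c_1‖ = (2, -4)/4.4721 = (0.4472, -0.8944).
r_{12} = q_1·c_2 = 1.3416.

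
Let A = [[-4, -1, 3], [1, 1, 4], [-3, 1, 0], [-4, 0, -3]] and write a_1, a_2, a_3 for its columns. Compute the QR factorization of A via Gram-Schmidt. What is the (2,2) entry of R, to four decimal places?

a_1 = (-4, 1, -3, -4); ‖a_1‖ = 6.4807, so q_1 = (-0.6172, 0.1543, -0.4629, -0.6172).
q_1·a_2 = (-0.6172)·(-1) + 0.1543·1 + (-0.4629)·1 + (-0.6172)·0 = 0.3086.
u_2 = a_2 − 0.3086·q_1 = (-0.8095, 0.9524, 1.1429, 0.1905).
r_{22} = ‖u_2‖ = 1.7043.

r_{22} = 1.7043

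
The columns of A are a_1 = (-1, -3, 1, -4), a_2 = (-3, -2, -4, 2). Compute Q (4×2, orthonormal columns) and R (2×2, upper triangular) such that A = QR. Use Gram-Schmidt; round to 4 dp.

Q = [[-0.1925, -0.5443], [-0.5774, -0.4082], [0.1925, -0.6804], [-0.7698, 0.2722]], R = [[5.1962, -0.5774], [0.0000, 5.7155]]

a_1 = (-1, -3, 1, -4); ‖a_1‖ = 5.1962, so e_1 = (-0.1925, -0.5774, 0.1925, -0.7698).
e_1·a_2 = (-0.1925)·(-3) + (-0.5774)·(-2) + 0.1925·(-4) + (-0.7698)·2 = -0.5774.
u_2 = a_2 + 0.5774·e_1 = (-3.1111, -2.3333, -3.8889, 1.5556).
‖u_2‖ = 5.7155, so e_2 = (-0.5443, -0.4082, -0.6804, 0.2722).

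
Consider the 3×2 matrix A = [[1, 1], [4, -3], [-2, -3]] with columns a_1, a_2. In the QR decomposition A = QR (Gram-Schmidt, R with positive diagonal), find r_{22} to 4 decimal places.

a_1 = (1, 4, -2); ‖a_1‖ = 4.5826, so e_1 = (0.2182, 0.8729, -0.4364).
e_1·a_2 = 0.2182·1 + 0.8729·(-3) + (-0.4364)·(-3) = -1.0911.
u_2 = a_2 + 1.0911·e_1 = (1.2381, -2.0476, -3.4762).
r_{22} = ‖u_2‖ = 4.2201.

r_{22} = 4.2201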